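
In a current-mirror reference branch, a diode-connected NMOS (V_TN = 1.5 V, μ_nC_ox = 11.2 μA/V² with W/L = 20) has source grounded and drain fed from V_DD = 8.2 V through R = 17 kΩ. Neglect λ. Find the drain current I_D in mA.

I_D = 0.298 mA

With gate tied to drain, V_GS = V_DS ≥ V_GS − V_TN, so the device is in saturation.
k_n = μ_nC_ox · (W/L) = 0.224 mA/V².
KCL at the drain: ½ k_n (V_GS − V_TN)² = (V_DD − V_GS)/R.
Let x = V_GS − 1.5. Then 1.9 x² + x − 6.7 = 0, giving x = 1.63 V (positive root), so V_GS = 3.13 V.
I_D = (V_DD − V_GS)/R = (8.2 − 3.13) / 17 = 0.298 mA.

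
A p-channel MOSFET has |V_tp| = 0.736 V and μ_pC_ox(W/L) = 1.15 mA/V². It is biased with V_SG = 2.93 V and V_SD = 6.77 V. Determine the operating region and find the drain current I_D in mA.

V_ov = V_SG − |V_tp| = 2.93 − 0.736 = 2.19 V.
Since V_SD = 6.77 V ≥ V_ov = 2.19 V, the device is in saturation.
I_D = ½ k_p V_ov² = 0.5 × 1.15 × 2.19² = 2.77 mA.

Saturation; I_D = 2.77 mA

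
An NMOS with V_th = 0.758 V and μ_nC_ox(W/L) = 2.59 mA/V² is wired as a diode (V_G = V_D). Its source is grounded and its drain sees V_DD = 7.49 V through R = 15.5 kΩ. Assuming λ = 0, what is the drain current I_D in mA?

With gate tied to drain, V_GS = V_DS ≥ V_GS − V_th, so the device is in saturation.
KCL at the drain: ½ k_n (V_GS − V_th)² = (V_DD − V_GS)/R.
Let x = V_GS − 0.758. Then 20.1 x² + x − 6.732 = 0, giving x = 0.555 V (positive root), so V_GS = 1.31 V.
I_D = (V_DD − V_GS)/R = (7.49 − 1.31) / 15.5 = 0.399 mA.

I_D = 0.399 mA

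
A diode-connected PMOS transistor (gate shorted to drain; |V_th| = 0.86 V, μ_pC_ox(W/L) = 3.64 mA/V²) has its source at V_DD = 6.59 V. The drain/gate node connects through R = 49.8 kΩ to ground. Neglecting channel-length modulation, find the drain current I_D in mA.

With gate tied to drain, V_SG = V_SD ≥ V_SG − |V_th|, so the device is in saturation.
KCL at the drain: ½ k_p (V_SG − |V_th|)² = (V_DD − V_SG)/R.
Let x = V_SG − 0.86. Then 90.6 x² + x − 5.73 = 0, giving x = 0.246 V (positive root), so V_SG = 1.11 V.
I_D = (V_DD − V_SG)/R = (6.59 − 1.11) / 49.8 = 0.11 mA.

I_D = 0.110 mA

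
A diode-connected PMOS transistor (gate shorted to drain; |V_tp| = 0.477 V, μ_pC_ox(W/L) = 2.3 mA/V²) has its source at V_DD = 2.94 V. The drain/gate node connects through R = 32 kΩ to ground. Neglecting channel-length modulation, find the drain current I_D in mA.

I_D = 0.0693 mA

With gate tied to drain, V_SG = V_SD ≥ V_SG − |V_tp|, so the device is in saturation.
KCL at the drain: ½ k_p (V_SG − |V_tp|)² = (V_DD − V_SG)/R.
Let x = V_SG − 0.477. Then 36.8 x² + x − 2.463 = 0, giving x = 0.245 V (positive root), so V_SG = 0.722 V.
I_D = (V_DD − V_SG)/R = (2.94 − 0.722) / 32 = 0.0693 mA.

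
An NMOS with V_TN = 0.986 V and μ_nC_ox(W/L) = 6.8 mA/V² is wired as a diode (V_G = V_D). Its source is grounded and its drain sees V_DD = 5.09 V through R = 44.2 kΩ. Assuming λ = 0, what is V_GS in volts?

V_GS = 1.15 V

With gate tied to drain, V_GS = V_DS ≥ V_GS − V_TN, so the device is in saturation.
KCL at the drain: ½ k_n (V_GS − V_TN)² = (V_DD − V_GS)/R.
Let x = V_GS − 0.986. Then 150 x² + x − 4.104 = 0, giving x = 0.162 V (positive root), so V_GS = 1.15 V.
I_D = (V_DD − V_GS)/R = (5.09 − 1.15) / 44.2 = 0.0892 mA.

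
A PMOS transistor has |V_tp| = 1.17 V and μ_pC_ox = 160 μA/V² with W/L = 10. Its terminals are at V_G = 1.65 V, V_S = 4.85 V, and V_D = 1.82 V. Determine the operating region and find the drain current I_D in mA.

Saturation; I_D = 3.30 mA

V_SG = V_S − V_G = 4.85 − 1.65 = 3.2 V; V_SD = V_S − V_D = 4.85 − 1.82 = 3.03 V.
k_p = μ_pC_ox · (W/L) = 1.6 mA/V².
V_ov = V_SG − |V_tp| = 3.2 − 1.17 = 2.03 V.
Since V_SD = 3.03 V ≥ V_ov = 2.03 V, the device is in saturation.
I_D = ½ k_p V_ov² = 0.5 × 1.6 × 2.03² = 3.3 mA.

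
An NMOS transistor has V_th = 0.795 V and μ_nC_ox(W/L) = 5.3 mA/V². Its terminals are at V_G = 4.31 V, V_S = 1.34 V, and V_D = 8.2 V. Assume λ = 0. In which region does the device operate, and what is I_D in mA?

V_GS = V_G − V_S = 4.31 − 1.34 = 2.97 V; V_DS = V_D − V_S = 8.2 − 1.34 = 6.86 V.
V_ov = V_GS − V_th = 2.97 − 0.795 = 2.17 V.
Since V_DS = 6.86 V ≥ V_ov = 2.17 V, the device is in saturation.
I_D = ½ k_n V_ov² = 0.5 × 5.3 × 2.17² = 12.5 mA.

Saturation; I_D = 12.5 mA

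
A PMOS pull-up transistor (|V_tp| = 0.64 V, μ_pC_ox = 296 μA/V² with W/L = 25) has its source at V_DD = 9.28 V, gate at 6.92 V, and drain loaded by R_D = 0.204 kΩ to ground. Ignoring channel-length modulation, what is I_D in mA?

V_SG = V_DD − V_G = 9.28 − 6.92 = 2.36 V, so V_ov = 2.36 − 0.64 = 1.72 V.
k_p = μ_pC_ox · (W/L) = 7.4 mA/V².
Assume saturation: I_D = ½ k_p V_ov² = 0.5 × 7.4 × 1.72² = 10.9 mA, giving V_SD = V_DD − I_D R_D = 9.28 − 10.9 × 0.204 = 7.05 V.
V_SD = 7.05 V ≥ V_ov = 1.72 V, confirming saturation.

I_D = 10.9 mA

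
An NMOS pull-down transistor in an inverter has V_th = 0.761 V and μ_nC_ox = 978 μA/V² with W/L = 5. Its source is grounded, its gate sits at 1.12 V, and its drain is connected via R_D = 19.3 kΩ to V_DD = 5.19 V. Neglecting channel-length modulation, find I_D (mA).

V_GS = V_G = 1.12 V, so V_ov = 1.12 − 0.761 = 0.359 V.
k_n = μ_nC_ox · (W/L) = 4.89 mA/V².
Assume saturation: I_D = ½ k_n V_ov² = 0.5 × 4.89 × 0.359² = 0.315 mA, giving V_DS = V_DD − I_D R_D = 5.19 − 0.315 × 19.3 = -0.892 V.
But -0.892 V < V_ov = 0.359 V, so the device is actually in triode.
In triode I_D = k_n[V_ov V_DS − ½ V_DS²] and I_D = (V_DD − V_DS)/R_D. Equating: 47.2 V_DS² − 34.88 V_DS + 5.19 = 0, giving V_DS = 0.206 V (the root below V_ov).
I_D = (5.19 − 0.206) / 19.3 = 0.258 mA.

I_D = 0.258 mA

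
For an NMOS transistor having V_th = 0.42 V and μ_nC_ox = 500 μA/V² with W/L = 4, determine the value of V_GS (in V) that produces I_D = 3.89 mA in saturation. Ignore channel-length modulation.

k_n = μ_nC_ox · (W/L) = 2 mA/V².
In saturation I_D = ½ k_n (V_GS − V_th)², so V_GS − V_th = √(2 I_D / k_n) = √(2 × 3.89 / 2) = 1.97 V.
V_GS = 0.42 + 1.97 = 2.39 V.

V_GS = 2.39 V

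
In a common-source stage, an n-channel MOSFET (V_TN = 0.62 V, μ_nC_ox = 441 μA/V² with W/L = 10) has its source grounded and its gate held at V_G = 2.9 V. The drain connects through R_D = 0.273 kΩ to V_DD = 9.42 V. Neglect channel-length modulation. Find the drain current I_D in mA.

V_GS = V_G = 2.9 V, so V_ov = 2.9 − 0.62 = 2.28 V.
k_n = μ_nC_ox · (W/L) = 4.41 mA/V².
Assume saturation: I_D = ½ k_n V_ov² = 0.5 × 4.41 × 2.28² = 11.5 mA, giving V_DS = V_DD − I_D R_D = 9.42 − 11.5 × 0.273 = 6.29 V.
V_DS = 6.29 V ≥ V_ov = 2.28 V, confirming saturation.

I_D = 11.5 mA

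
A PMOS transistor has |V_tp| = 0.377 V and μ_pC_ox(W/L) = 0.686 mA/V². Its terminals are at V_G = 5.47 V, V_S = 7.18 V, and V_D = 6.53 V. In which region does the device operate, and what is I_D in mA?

Triode; I_D = 0.449 mA

V_SG = V_S − V_G = 7.18 − 5.47 = 1.71 V; V_SD = V_S − V_D = 7.18 − 6.53 = 0.65 V.
V_ov = V_SG − |V_tp| = 1.71 − 0.377 = 1.33 V.
Since V_SD = 0.65 V < V_ov = 1.33 V, the device is in the triode region.
I_D = k_p [V_ov · V_SD − ½ V_SD²] = 0.686 × [1.33 × 0.65 − 0.5 × 0.65²] = 0.449 mA.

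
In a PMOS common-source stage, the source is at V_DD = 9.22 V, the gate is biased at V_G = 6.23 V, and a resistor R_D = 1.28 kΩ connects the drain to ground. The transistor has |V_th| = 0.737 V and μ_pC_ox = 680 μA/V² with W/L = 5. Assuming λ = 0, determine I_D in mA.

I_D = 6.35 mA

V_SG = V_DD − V_G = 9.22 − 6.23 = 2.99 V, so V_ov = 2.99 − 0.737 = 2.25 V.
k_p = μ_pC_ox · (W/L) = 3.4 mA/V².
Assume saturation: I_D = ½ k_p V_ov² = 0.5 × 3.4 × 2.25² = 8.63 mA, giving V_SD = V_DD − I_D R_D = 9.22 − 8.63 × 1.28 = -1.83 V.
But -1.83 V < V_ov = 2.25 V, so the device is actually in triode.
In triode I_D = k_p[V_ov V_SD − ½ V_SD²] and I_D = (V_DD − V_SD)/R_D. Equating: 2.18 V_SD² − 10.81 V_SD + 9.22 = 0, giving V_SD = 1.09 V (the root below V_ov).
I_D = (9.22 − 1.09) / 1.28 = 6.35 mA.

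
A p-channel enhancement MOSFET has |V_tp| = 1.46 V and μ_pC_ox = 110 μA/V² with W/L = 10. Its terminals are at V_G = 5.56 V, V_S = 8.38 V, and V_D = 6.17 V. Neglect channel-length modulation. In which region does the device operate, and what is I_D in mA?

Saturation; I_D = 1.02 mA

V_SG = V_S − V_G = 8.38 − 5.56 = 2.82 V; V_SD = V_S − V_D = 8.38 − 6.17 = 2.21 V.
k_p = μ_pC_ox · (W/L) = 1.1 mA/V².
V_ov = V_SG − |V_tp| = 2.82 − 1.46 = 1.36 V.
Since V_SD = 2.21 V ≥ V_ov = 1.36 V, the device is in saturation.
I_D = ½ k_p V_ov² = 0.5 × 1.1 × 1.36² = 1.02 mA.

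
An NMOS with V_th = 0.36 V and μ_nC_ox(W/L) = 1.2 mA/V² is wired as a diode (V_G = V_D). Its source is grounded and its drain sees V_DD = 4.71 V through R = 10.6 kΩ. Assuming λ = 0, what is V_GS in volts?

V_GS = 1.11 V

With gate tied to drain, V_GS = V_DS ≥ V_GS − V_th, so the device is in saturation.
KCL at the drain: ½ k_n (V_GS − V_th)² = (V_DD − V_GS)/R.
Let x = V_GS − 0.36. Then 6.36 x² + x − 4.35 = 0, giving x = 0.752 V (positive root), so V_GS = 1.11 V.
I_D = (V_DD − V_GS)/R = (4.71 − 1.11) / 10.6 = 0.339 mA.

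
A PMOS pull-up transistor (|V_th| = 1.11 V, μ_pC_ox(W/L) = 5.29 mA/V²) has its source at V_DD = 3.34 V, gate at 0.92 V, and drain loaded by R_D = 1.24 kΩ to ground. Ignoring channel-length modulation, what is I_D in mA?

I_D = 2.37 mA

V_SG = V_DD − V_G = 3.34 − 0.92 = 2.42 V, so V_ov = 2.42 − 1.11 = 1.31 V.
Assume saturation: I_D = ½ k_p V_ov² = 0.5 × 5.29 × 1.31² = 4.54 mA, giving V_SD = V_DD − I_D R_D = 3.34 − 4.54 × 1.24 = -2.29 V.
But -2.29 V < V_ov = 1.31 V, so the device is actually in triode.
In triode I_D = k_p[V_ov V_SD − ½ V_SD²] and I_D = (V_DD − V_SD)/R_D. Equating: 3.28 V_SD² − 9.593 V_SD + 3.34 = 0, giving V_SD = 0.404 V (the root below V_ov).
I_D = (3.34 − 0.404) / 1.24 = 2.37 mA.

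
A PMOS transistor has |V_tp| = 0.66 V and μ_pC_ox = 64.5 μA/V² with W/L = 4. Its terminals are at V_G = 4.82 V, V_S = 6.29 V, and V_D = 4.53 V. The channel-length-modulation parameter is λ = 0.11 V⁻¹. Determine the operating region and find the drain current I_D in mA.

Saturation; I_D = 0.101 mA

V_SG = V_S − V_G = 6.29 − 4.82 = 1.47 V; V_SD = V_S − V_D = 6.29 − 4.53 = 1.76 V.
k_p = μ_pC_ox · (W/L) = 0.258 mA/V².
V_ov = V_SG − |V_tp| = 1.47 − 0.66 = 0.81 V.
Since V_SD = 1.76 V ≥ V_ov = 0.81 V, the device is in saturation.
I_D = ½ k_p V_ov² (1 + λ V_SD) = 0.5 × 0.258 × 0.81² × (1 + 0.11 × 1.76) = 0.101 mA.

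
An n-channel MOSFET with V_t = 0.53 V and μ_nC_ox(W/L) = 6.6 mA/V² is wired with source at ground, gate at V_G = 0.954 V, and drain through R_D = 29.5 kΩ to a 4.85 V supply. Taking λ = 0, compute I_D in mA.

V_GS = V_G = 0.954 V, so V_ov = 0.954 − 0.53 = 0.424 V.
Assume saturation: I_D = ½ k_n V_ov² = 0.5 × 6.6 × 0.424² = 0.593 mA, giving V_DS = V_DD − I_D R_D = 4.85 − 0.593 × 29.5 = -12.7 V.
But -12.7 V < V_ov = 0.424 V, so the device is actually in triode.
In triode I_D = k_n[V_ov V_DS − ½ V_DS²] and I_D = (V_DD − V_DS)/R_D. Equating: 97.3 V_DS² − 83.55 V_DS + 4.85 = 0, giving V_DS = 0.0626 V (the root below V_ov).
I_D = (4.85 − 0.0626) / 29.5 = 0.162 mA.

I_D = 0.162 mA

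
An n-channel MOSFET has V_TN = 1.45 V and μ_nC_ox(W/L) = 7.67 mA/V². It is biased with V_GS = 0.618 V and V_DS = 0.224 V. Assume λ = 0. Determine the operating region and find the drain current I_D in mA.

V_GS = 0.618 V < V_TN = 1.45 V, so the transistor is in cutoff.

Cutoff; I_D = 0 mA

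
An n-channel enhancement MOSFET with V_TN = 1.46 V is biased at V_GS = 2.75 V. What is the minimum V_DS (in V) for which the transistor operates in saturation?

V_DS,sat = 1.29 V

The boundary between triode and saturation is V_DS = V_GS − V_TN = V_ov.
V_ov = 2.75 − 1.46 = 1.29 V.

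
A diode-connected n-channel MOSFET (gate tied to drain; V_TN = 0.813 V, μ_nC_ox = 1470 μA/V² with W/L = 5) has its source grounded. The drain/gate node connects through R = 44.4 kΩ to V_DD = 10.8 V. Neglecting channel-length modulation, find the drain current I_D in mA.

With gate tied to drain, V_GS = V_DS ≥ V_GS − V_TN, so the device is in saturation.
k_n = μ_nC_ox · (W/L) = 7.35 mA/V².
KCL at the drain: ½ k_n (V_GS − V_TN)² = (V_DD − V_GS)/R.
Let x = V_GS − 0.813. Then 163 x² + x − 9.987 = 0, giving x = 0.244 V (positive root), so V_GS = 1.06 V.
I_D = (V_DD − V_GS)/R = (10.8 − 1.06) / 44.4 = 0.219 mA.

I_D = 0.219 mA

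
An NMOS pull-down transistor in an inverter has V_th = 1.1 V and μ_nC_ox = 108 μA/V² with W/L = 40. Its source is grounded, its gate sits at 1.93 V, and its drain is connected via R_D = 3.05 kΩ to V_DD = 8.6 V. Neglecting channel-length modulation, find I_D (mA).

V_GS = V_G = 1.93 V, so V_ov = 1.93 − 1.1 = 0.83 V.
k_n = μ_nC_ox · (W/L) = 4.32 mA/V².
Assume saturation: I_D = ½ k_n V_ov² = 0.5 × 4.32 × 0.83² = 1.49 mA, giving V_DS = V_DD − I_D R_D = 8.6 − 1.49 × 3.05 = 4.06 V.
V_DS = 4.06 V ≥ V_ov = 0.83 V, confirming saturation.

I_D = 1.49 mA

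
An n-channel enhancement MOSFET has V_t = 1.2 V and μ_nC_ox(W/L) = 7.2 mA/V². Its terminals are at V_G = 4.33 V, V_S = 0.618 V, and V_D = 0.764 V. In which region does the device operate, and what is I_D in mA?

Triode; I_D = 2.56 mA

V_GS = V_G − V_S = 4.33 − 0.618 = 3.71 V; V_DS = V_D − V_S = 0.764 − 0.618 = 0.146 V.
V_ov = V_GS − V_t = 3.71 − 1.2 = 2.51 V.
Since V_DS = 0.146 V < V_ov = 2.51 V, the device is in the triode region.
I_D = k_n [V_ov · V_DS − ½ V_DS²] = 7.2 × [2.51 × 0.146 − 0.5 × 0.146²] = 2.56 mA.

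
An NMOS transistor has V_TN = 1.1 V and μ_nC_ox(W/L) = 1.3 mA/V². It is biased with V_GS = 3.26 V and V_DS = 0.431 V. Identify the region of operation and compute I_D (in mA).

Triode; I_D = 1.09 mA

V_ov = V_GS − V_TN = 3.26 − 1.1 = 2.16 V.
Since V_DS = 0.431 V < V_ov = 2.16 V, the device is in the triode region.
I_D = k_n [V_ov · V_DS − ½ V_DS²] = 1.3 × [2.16 × 0.431 − 0.5 × 0.431²] = 1.09 mA.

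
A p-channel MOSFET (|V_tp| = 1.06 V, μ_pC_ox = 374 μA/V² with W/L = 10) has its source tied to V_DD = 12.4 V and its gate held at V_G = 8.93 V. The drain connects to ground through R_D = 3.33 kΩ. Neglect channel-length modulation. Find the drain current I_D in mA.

V_SG = V_DD − V_G = 12.4 − 8.93 = 3.47 V, so V_ov = 3.47 − 1.06 = 2.41 V.
k_p = μ_pC_ox · (W/L) = 3.74 mA/V².
Assume saturation: I_D = ½ k_p V_ov² = 0.5 × 3.74 × 2.41² = 10.9 mA, giving V_SD = V_DD − I_D R_D = 12.4 − 10.9 × 3.33 = -23.8 V.
But -23.8 V < V_ov = 2.41 V, so the device is actually in triode.
In triode I_D = k_p[V_ov V_SD − ½ V_SD²] and I_D = (V_DD − V_SD)/R_D. Equating: 6.23 V_SD² − 31.01 V_SD + 12.4 = 0, giving V_SD = 0.438 V (the root below V_ov).
I_D = (12.4 − 0.438) / 3.33 = 3.59 mA.

I_D = 3.59 mA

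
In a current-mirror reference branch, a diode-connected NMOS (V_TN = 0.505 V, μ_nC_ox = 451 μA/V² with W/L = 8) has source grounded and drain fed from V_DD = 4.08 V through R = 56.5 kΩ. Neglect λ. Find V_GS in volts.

With gate tied to drain, V_GS = V_DS ≥ V_GS − V_TN, so the device is in saturation.
k_n = μ_nC_ox · (W/L) = 3.608 mA/V².
KCL at the drain: ½ k_n (V_GS − V_TN)² = (V_DD − V_GS)/R.
Let x = V_GS − 0.505. Then 102 x² + x − 3.575 = 0, giving x = 0.182 V (positive root), so V_GS = 0.687 V.
I_D = (V_DD − V_GS)/R = (4.08 − 0.687) / 56.5 = 0.06 mA.

V_GS = 0.687 V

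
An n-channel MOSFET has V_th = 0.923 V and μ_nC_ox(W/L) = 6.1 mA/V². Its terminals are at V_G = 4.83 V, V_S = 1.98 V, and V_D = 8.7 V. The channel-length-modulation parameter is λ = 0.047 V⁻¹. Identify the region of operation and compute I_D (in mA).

Saturation; I_D = 14.9 mA

V_GS = V_G − V_S = 4.83 − 1.98 = 2.85 V; V_DS = V_D − V_S = 8.7 − 1.98 = 6.72 V.
V_ov = V_GS − V_th = 2.85 − 0.923 = 1.93 V.
Since V_DS = 6.72 V ≥ V_ov = 1.93 V, the device is in saturation.
I_D = ½ k_n V_ov² (1 + λ V_DS) = 0.5 × 6.1 × 1.93² × (1 + 0.047 × 6.72) = 14.9 mA.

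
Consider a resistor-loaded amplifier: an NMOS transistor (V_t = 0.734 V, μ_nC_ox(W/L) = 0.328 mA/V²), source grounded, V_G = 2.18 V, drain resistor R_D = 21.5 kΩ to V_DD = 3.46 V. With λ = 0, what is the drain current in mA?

V_GS = V_G = 2.18 V, so V_ov = 2.18 − 0.734 = 1.45 V.
Assume saturation: I_D = ½ k_n V_ov² = 0.5 × 0.328 × 1.45² = 0.343 mA, giving V_DS = V_DD − I_D R_D = 3.46 − 0.343 × 21.5 = -3.91 V.
But -3.91 V < V_ov = 1.45 V, so the device is actually in triode.
In triode I_D = k_n[V_ov V_DS − ½ V_DS²] and I_D = (V_DD − V_DS)/R_D. Equating: 3.53 V_DS² − 11.2 V_DS + 3.46 = 0, giving V_DS = 0.347 V (the root below V_ov).
I_D = (3.46 − 0.347) / 21.5 = 0.145 mA.

I_D = 0.145 mA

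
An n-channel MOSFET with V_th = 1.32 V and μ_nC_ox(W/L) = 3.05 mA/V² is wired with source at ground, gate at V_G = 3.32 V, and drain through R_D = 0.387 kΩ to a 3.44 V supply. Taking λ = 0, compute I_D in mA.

I_D = 5.43 mA

V_GS = V_G = 3.32 V, so V_ov = 3.32 − 1.32 = 2 V.
Assume saturation: I_D = ½ k_n V_ov² = 0.5 × 3.05 × 2² = 6.1 mA, giving V_DS = V_DD − I_D R_D = 3.44 − 6.1 × 0.387 = 1.08 V.
But 1.08 V < V_ov = 2 V, so the device is actually in triode.
In triode I_D = k_n[V_ov V_DS − ½ V_DS²] and I_D = (V_DD − V_DS)/R_D. Equating: 0.59 V_DS² − 3.361 V_DS + 3.44 = 0, giving V_DS = 1.34 V (the root below V_ov).
I_D = (3.44 − 1.34) / 0.387 = 5.43 mA.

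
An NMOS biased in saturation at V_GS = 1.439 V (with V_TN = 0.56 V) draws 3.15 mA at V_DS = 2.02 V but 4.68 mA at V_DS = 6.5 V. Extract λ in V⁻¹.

With V_GS fixed, I_D ∝ (1 + λ V_DS) in saturation, so I_D2/I_D1 = (1 + λ V_DS2)/(1 + λ V_DS1).
4.68/3.15 = 1.486 = (1 + 6.5 λ)/(1 + 2.02 λ).
Solving: λ (I_D1 V_DS2 − I_D2 V_DS1) = I_D2 − I_D1, so λ = (4.68 − 3.15) / (3.15 × 6.5 − 4.68 × 2.02) = 1.53 / 11 = 0.139 V⁻¹.

λ = 0.139 V⁻¹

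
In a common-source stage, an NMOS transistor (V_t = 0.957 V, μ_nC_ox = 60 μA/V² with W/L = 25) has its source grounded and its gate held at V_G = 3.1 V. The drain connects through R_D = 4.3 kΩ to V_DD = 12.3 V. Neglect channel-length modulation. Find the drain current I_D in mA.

I_D = 2.61 mA

V_GS = V_G = 3.1 V, so V_ov = 3.1 − 0.957 = 2.14 V.
k_n = μ_nC_ox · (W/L) = 1.5 mA/V².
Assume saturation: I_D = ½ k_n V_ov² = 0.5 × 1.5 × 2.14² = 3.44 mA, giving V_DS = V_DD − I_D R_D = 12.3 − 3.44 × 4.3 = -2.51 V.
But -2.51 V < V_ov = 2.14 V, so the device is actually in triode.
In triode I_D = k_n[V_ov V_DS − ½ V_DS²] and I_D = (V_DD − V_DS)/R_D. Equating: 3.22 V_DS² − 14.82 V_DS + 12.3 = 0, giving V_DS = 1.09 V (the root below V_ov).
I_D = (12.3 − 1.09) / 4.3 = 2.61 mA.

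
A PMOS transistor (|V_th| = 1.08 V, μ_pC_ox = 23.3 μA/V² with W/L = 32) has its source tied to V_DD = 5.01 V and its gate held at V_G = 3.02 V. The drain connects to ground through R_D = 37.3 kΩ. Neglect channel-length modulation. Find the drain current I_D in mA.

V_SG = V_DD − V_G = 5.01 − 3.02 = 1.99 V, so V_ov = 1.99 − 1.08 = 0.91 V.
k_p = μ_pC_ox · (W/L) = 0.7456 mA/V².
Assume saturation: I_D = ½ k_p V_ov² = 0.5 × 0.7456 × 0.91² = 0.309 mA, giving V_SD = V_DD − I_D R_D = 5.01 − 0.309 × 37.3 = -6.51 V.
But -6.51 V < V_ov = 0.91 V, so the device is actually in triode.
In triode I_D = k_p[V_ov V_SD − ½ V_SD²] and I_D = (V_DD − V_SD)/R_D. Equating: 13.9 V_SD² − 26.31 V_SD + 5.01 = 0, giving V_SD = 0.215 V (the root below V_ov).
I_D = (5.01 − 0.215) / 37.3 = 0.129 mA.

I_D = 0.129 mA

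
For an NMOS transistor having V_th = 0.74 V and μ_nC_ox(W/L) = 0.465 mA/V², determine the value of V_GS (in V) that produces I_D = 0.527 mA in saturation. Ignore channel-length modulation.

In saturation I_D = ½ k_n (V_GS − V_th)², so V_GS − V_th = √(2 I_D / k_n) = √(2 × 0.527 / 0.465) = 1.51 V.
V_GS = 0.74 + 1.51 = 2.25 V.

V_GS = 2.25 V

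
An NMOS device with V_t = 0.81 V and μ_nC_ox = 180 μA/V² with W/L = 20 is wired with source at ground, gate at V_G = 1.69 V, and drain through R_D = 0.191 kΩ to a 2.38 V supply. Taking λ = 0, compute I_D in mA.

I_D = 1.39 mA

V_GS = V_G = 1.69 V, so V_ov = 1.69 − 0.81 = 0.88 V.
k_n = μ_nC_ox · (W/L) = 3.6 mA/V².
Assume saturation: I_D = ½ k_n V_ov² = 0.5 × 3.6 × 0.88² = 1.39 mA, giving V_DS = V_DD − I_D R_D = 2.38 − 1.39 × 0.191 = 2.11 V.
V_DS = 2.11 V ≥ V_ov = 0.88 V, confirming saturation.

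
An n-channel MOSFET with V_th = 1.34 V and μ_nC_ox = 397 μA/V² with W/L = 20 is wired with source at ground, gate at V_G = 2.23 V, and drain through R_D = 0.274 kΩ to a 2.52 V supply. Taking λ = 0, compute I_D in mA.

I_D = 3.14 mA

V_GS = V_G = 2.23 V, so V_ov = 2.23 − 1.34 = 0.89 V.
k_n = μ_nC_ox · (W/L) = 7.94 mA/V².
Assume saturation: I_D = ½ k_n V_ov² = 0.5 × 7.94 × 0.89² = 3.14 mA, giving V_DS = V_DD − I_D R_D = 2.52 − 3.14 × 0.274 = 1.66 V.
V_DS = 1.66 V ≥ V_ov = 0.89 V, confirming saturation.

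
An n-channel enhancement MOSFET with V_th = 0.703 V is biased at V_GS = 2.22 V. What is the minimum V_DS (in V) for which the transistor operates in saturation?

The boundary between triode and saturation is V_DS = V_GS − V_th = V_ov.
V_ov = 2.22 − 0.703 = 1.52 V.

V_DS,sat = 1.52 V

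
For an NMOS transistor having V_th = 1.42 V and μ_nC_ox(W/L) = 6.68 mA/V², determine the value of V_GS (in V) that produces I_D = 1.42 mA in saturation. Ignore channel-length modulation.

V_GS = 2.07 V

In saturation I_D = ½ k_n (V_GS − V_th)², so V_GS − V_th = √(2 I_D / k_n) = √(2 × 1.42 / 6.68) = 0.652 V.
V_GS = 1.42 + 0.652 = 2.07 V.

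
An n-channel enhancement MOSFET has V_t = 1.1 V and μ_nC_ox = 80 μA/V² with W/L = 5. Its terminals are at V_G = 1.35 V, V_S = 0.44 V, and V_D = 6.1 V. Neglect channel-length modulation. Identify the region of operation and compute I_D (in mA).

V_GS = V_G − V_S = 1.35 − 0.44 = 0.91 V; V_DS = V_D − V_S = 6.1 − 0.44 = 5.66 V.
V_GS = 0.91 V < V_t = 1.1 V, so the transistor is in cutoff.

Cutoff; I_D = 0 mA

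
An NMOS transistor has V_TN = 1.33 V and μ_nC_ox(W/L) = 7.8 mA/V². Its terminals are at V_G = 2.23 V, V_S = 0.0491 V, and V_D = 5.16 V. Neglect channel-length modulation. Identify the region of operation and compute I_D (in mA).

Saturation; I_D = 2.82 mA

V_GS = V_G − V_S = 2.23 − 0.0491 = 2.18 V; V_DS = V_D − V_S = 5.16 − 0.0491 = 5.11 V.
V_ov = V_GS − V_TN = 2.18 − 1.33 = 0.851 V.
Since V_DS = 5.11 V ≥ V_ov = 0.851 V, the device is in saturation.
I_D = ½ k_n V_ov² = 0.5 × 7.8 × 0.851² = 2.82 mA.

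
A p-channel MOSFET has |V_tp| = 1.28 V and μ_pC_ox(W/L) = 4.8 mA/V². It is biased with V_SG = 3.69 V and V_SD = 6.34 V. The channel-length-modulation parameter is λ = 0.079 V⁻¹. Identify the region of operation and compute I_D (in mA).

Saturation; I_D = 20.9 mA

V_ov = V_SG − |V_tp| = 3.69 − 1.28 = 2.41 V.
Since V_SD = 6.34 V ≥ V_ov = 2.41 V, the device is in saturation.
I_D = ½ k_p V_ov² (1 + λ V_SD) = 0.5 × 4.8 × 2.41² × (1 + 0.079 × 6.34) = 20.9 mA.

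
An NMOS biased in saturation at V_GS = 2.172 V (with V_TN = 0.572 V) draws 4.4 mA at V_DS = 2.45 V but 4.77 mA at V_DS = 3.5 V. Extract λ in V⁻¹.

λ = 0.0996 V⁻¹

With V_GS fixed, I_D ∝ (1 + λ V_DS) in saturation, so I_D2/I_D1 = (1 + λ V_DS2)/(1 + λ V_DS1).
4.77/4.4 = 1.084 = (1 + 3.5 λ)/(1 + 2.45 λ).
Solving: λ (I_D1 V_DS2 − I_D2 V_DS1) = I_D2 − I_D1, so λ = (4.77 − 4.4) / (4.4 × 3.5 − 4.77 × 2.45) = 0.37 / 3.71 = 0.0996 V⁻¹.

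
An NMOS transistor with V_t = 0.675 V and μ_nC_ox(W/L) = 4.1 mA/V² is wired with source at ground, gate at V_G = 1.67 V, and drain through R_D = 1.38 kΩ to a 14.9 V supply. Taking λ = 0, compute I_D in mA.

I_D = 2.03 mA

V_GS = V_G = 1.67 V, so V_ov = 1.67 − 0.675 = 0.995 V.
Assume saturation: I_D = ½ k_n V_ov² = 0.5 × 4.1 × 0.995² = 2.03 mA, giving V_DS = V_DD − I_D R_D = 14.9 − 2.03 × 1.38 = 12.1 V.
V_DS = 12.1 V ≥ V_ov = 0.995 V, confirming saturation.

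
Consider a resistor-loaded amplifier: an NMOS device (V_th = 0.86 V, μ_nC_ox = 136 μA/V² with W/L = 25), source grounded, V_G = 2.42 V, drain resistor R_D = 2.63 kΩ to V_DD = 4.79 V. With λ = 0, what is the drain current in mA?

V_GS = V_G = 2.42 V, so V_ov = 2.42 − 0.86 = 1.56 V.
k_n = μ_nC_ox · (W/L) = 3.4 mA/V².
Assume saturation: I_D = ½ k_n V_ov² = 0.5 × 3.4 × 1.56² = 4.14 mA, giving V_DS = V_DD − I_D R_D = 4.79 − 4.14 × 2.63 = -6.09 V.
But -6.09 V < V_ov = 1.56 V, so the device is actually in triode.
In triode I_D = k_n[V_ov V_DS − ½ V_DS²] and I_D = (V_DD − V_DS)/R_D. Equating: 4.47 V_DS² − 14.95 V_DS + 4.79 = 0, giving V_DS = 0.359 V (the root below V_ov).
I_D = (4.79 − 0.359) / 2.63 = 1.68 mA.

I_D = 1.68 mA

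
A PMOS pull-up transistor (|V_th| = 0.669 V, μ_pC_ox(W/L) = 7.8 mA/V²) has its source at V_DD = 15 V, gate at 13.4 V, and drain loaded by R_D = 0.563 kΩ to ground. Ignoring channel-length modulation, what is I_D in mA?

I_D = 3.38 mA

V_SG = V_DD − V_G = 15 − 13.4 = 1.6 V, so V_ov = 1.6 − 0.669 = 0.931 V.
Assume saturation: I_D = ½ k_p V_ov² = 0.5 × 7.8 × 0.931² = 3.38 mA, giving V_SD = V_DD − I_D R_D = 15 − 3.38 × 0.563 = 13.1 V.
V_SD = 13.1 V ≥ V_ov = 0.931 V, confirming saturation.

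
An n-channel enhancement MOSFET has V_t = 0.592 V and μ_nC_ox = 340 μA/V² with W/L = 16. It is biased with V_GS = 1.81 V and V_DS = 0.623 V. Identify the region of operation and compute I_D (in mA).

Triode; I_D = 3.07 mA

k_n = μ_nC_ox · (W/L) = 5.44 mA/V².
V_ov = V_GS − V_t = 1.81 − 0.592 = 1.22 V.
Since V_DS = 0.623 V < V_ov = 1.22 V, the device is in the triode region.
I_D = k_n [V_ov · V_DS − ½ V_DS²] = 5.44 × [1.22 × 0.623 − 0.5 × 0.623²] = 3.07 mA.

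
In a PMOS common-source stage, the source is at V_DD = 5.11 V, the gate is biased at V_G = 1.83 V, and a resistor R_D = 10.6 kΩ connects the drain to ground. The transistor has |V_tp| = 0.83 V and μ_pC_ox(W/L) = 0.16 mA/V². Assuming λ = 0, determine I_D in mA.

V_SG = V_DD − V_G = 5.11 − 1.83 = 3.28 V, so V_ov = 3.28 − 0.83 = 2.45 V.
Assume saturation: I_D = ½ k_p V_ov² = 0.5 × 0.16 × 2.45² = 0.48 mA, giving V_SD = V_DD − I_D R_D = 5.11 − 0.48 × 10.6 = 0.0199 V.
But 0.0199 V < V_ov = 2.45 V, so the device is actually in triode.
In triode I_D = k_p[V_ov V_SD − ½ V_SD²] and I_D = (V_DD − V_SD)/R_D. Equating: 0.848 V_SD² − 5.155 V_SD + 5.11 = 0, giving V_SD = 1.25 V (the root below V_ov).
I_D = (5.11 − 1.25) / 10.6 = 0.364 mA.

I_D = 0.364 mA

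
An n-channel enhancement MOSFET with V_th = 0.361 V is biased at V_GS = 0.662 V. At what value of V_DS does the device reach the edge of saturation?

The boundary between triode and saturation is V_DS = V_GS − V_th = V_ov.
V_ov = 0.662 − 0.361 = 0.301 V.

V_DS,sat = 0.301 V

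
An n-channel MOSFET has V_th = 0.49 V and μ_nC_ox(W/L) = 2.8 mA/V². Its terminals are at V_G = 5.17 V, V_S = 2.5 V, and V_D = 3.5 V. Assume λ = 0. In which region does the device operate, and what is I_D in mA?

Triode; I_D = 4.70 mA

V_GS = V_G − V_S = 5.17 − 2.5 = 2.67 V; V_DS = V_D − V_S = 3.5 − 2.5 = 1 V.
V_ov = V_GS − V_th = 2.67 − 0.49 = 2.18 V.
Since V_DS = 1 V < V_ov = 2.18 V, the device is in the triode region.
I_D = k_n [V_ov · V_DS − ½ V_DS²] = 2.8 × [2.18 × 1 − 0.5 × 1²] = 4.7 mA.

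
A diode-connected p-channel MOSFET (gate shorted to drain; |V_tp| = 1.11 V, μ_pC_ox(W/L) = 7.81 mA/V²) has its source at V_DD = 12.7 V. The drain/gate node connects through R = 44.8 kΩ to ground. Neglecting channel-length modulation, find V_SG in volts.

With gate tied to drain, V_SG = V_SD ≥ V_SG − |V_tp|, so the device is in saturation.
KCL at the drain: ½ k_p (V_SG − |V_tp|)² = (V_DD − V_SG)/R.
Let x = V_SG − 1.11. Then 175 x² + x − 11.59 = 0, giving x = 0.255 V (positive root), so V_SG = 1.36 V.
I_D = (V_DD − V_SG)/R = (12.7 − 1.36) / 44.8 = 0.253 mA.

V_SG = 1.36 V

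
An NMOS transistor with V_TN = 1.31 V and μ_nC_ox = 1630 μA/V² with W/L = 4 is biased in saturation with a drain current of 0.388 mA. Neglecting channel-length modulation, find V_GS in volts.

V_GS = 1.65 V

k_n = μ_nC_ox · (W/L) = 6.52 mA/V².
In saturation I_D = ½ k_n (V_GS − V_TN)², so V_GS − V_TN = √(2 I_D / k_n) = √(2 × 0.388 / 6.52) = 0.345 V.
V_GS = 1.31 + 0.345 = 1.65 V.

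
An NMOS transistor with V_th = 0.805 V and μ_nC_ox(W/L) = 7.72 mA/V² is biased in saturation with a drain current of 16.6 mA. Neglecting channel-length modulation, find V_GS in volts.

V_GS = 2.88 V

In saturation I_D = ½ k_n (V_GS − V_th)², so V_GS − V_th = √(2 I_D / k_n) = √(2 × 16.6 / 7.72) = 2.07 V.
V_GS = 0.805 + 2.07 = 2.88 V.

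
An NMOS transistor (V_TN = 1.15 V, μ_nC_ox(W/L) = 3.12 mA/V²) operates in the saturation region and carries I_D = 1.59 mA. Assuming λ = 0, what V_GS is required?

V_GS = 2.16 V

In saturation I_D = ½ k_n (V_GS − V_TN)², so V_GS − V_TN = √(2 I_D / k_n) = √(2 × 1.59 / 3.12) = 1.01 V.
V_GS = 1.15 + 1.01 = 2.16 V.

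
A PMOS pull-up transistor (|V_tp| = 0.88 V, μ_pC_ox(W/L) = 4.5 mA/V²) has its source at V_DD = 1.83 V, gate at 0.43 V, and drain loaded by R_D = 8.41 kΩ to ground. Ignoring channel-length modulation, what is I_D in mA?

V_SG = V_DD − V_G = 1.83 − 0.43 = 1.4 V, so V_ov = 1.4 − 0.88 = 0.52 V.
Assume saturation: I_D = ½ k_p V_ov² = 0.5 × 4.5 × 0.52² = 0.608 mA, giving V_SD = V_DD − I_D R_D = 1.83 − 0.608 × 8.41 = -3.29 V.
But -3.29 V < V_ov = 0.52 V, so the device is actually in triode.
In triode I_D = k_p[V_ov V_SD − ½ V_SD²] and I_D = (V_DD − V_SD)/R_D. Equating: 18.9 V_SD² − 20.68 V_SD + 1.83 = 0, giving V_SD = 0.0971 V (the root below V_ov).
I_D = (1.83 − 0.0971) / 8.41 = 0.206 mA.

I_D = 0.206 mA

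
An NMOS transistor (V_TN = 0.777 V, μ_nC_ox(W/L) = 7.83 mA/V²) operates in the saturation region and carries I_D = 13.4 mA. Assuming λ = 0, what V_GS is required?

In saturation I_D = ½ k_n (V_GS − V_TN)², so V_GS − V_TN = √(2 I_D / k_n) = √(2 × 13.4 / 7.83) = 1.85 V.
V_GS = 0.777 + 1.85 = 2.63 V.

V_GS = 2.63 V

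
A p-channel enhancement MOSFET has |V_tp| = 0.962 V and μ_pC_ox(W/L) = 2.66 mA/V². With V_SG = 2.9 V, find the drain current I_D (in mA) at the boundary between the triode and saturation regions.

I_D = 5.00 mA

At the boundary V_SD = V_ov = V_SG − |V_tp| = 2.9 − 0.962 = 1.94 V.
I_D = ½ k_p V_ov² = 0.5 × 2.66 × 1.94² = 5 mA.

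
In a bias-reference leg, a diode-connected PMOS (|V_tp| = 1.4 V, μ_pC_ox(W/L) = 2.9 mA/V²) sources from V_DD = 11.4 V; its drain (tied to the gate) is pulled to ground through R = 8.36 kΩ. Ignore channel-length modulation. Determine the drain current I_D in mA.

With gate tied to drain, V_SG = V_SD ≥ V_SG − |V_tp|, so the device is in saturation.
KCL at the drain: ½ k_p (V_SG − |V_tp|)² = (V_DD − V_SG)/R.
Let x = V_SG − 1.4. Then 12.1 x² + x − 10 = 0, giving x = 0.868 V (positive root), so V_SG = 2.27 V.
I_D = (V_DD − V_SG)/R = (11.4 − 2.27) / 8.36 = 1.09 mA.

I_D = 1.09 mA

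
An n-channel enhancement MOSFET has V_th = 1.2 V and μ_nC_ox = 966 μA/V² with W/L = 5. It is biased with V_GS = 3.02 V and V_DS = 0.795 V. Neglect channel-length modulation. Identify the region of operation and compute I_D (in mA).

k_n = μ_nC_ox · (W/L) = 4.83 mA/V².
V_ov = V_GS − V_th = 3.02 − 1.2 = 1.82 V.
Since V_DS = 0.795 V < V_ov = 1.82 V, the device is in the triode region.
I_D = k_n [V_ov · V_DS − ½ V_DS²] = 4.83 × [1.82 × 0.795 − 0.5 × 0.795²] = 5.46 mA.

Triode; I_D = 5.46 mA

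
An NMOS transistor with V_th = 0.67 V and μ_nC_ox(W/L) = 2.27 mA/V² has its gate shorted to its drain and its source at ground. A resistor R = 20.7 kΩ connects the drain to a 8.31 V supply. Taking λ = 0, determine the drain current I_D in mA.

I_D = 0.343 mA

With gate tied to drain, V_GS = V_DS ≥ V_GS − V_th, so the device is in saturation.
KCL at the drain: ½ k_n (V_GS − V_th)² = (V_DD − V_GS)/R.
Let x = V_GS − 0.67. Then 23.5 x² + x − 7.64 = 0, giving x = 0.549 V (positive root), so V_GS = 1.22 V.
I_D = (V_DD − V_GS)/R = (8.31 − 1.22) / 20.7 = 0.343 mA.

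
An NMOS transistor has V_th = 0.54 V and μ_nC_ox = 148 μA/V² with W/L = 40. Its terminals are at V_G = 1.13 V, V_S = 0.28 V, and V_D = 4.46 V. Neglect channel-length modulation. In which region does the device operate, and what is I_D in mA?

Saturation; I_D = 0.284 mA

V_GS = V_G − V_S = 1.13 − 0.28 = 0.85 V; V_DS = V_D − V_S = 4.46 − 0.28 = 4.18 V.
k_n = μ_nC_ox · (W/L) = 5.92 mA/V².
V_ov = V_GS − V_th = 0.85 − 0.54 = 0.31 V.
Since V_DS = 4.18 V ≥ V_ov = 0.31 V, the device is in saturation.
I_D = ½ k_n V_ov² = 0.5 × 5.92 × 0.31² = 0.284 mA.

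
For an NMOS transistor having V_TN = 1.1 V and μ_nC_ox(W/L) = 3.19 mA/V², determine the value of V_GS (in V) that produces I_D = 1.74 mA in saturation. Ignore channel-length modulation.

In saturation I_D = ½ k_n (V_GS − V_TN)², so V_GS − V_TN = √(2 I_D / k_n) = √(2 × 1.74 / 3.19) = 1.04 V.
V_GS = 1.1 + 1.04 = 2.14 V.

V_GS = 2.14 V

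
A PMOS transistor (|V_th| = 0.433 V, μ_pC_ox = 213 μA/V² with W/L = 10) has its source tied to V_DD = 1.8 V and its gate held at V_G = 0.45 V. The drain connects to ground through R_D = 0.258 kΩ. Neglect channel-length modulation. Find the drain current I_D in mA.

V_SG = V_DD − V_G = 1.8 − 0.45 = 1.35 V, so V_ov = 1.35 − 0.433 = 0.917 V.
k_p = μ_pC_ox · (W/L) = 2.13 mA/V².
Assume saturation: I_D = ½ k_p V_ov² = 0.5 × 2.13 × 0.917² = 0.896 mA, giving V_SD = V_DD − I_D R_D = 1.8 − 0.896 × 0.258 = 1.57 V.
V_SD = 1.57 V ≥ V_ov = 0.917 V, confirming saturation.

I_D = 0.896 mA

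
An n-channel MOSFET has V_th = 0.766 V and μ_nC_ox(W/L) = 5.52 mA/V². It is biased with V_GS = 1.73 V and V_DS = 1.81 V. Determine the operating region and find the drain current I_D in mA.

V_ov = V_GS − V_th = 1.73 − 0.766 = 0.964 V.
Since V_DS = 1.81 V ≥ V_ov = 0.964 V, the device is in saturation.
I_D = ½ k_n V_ov² = 0.5 × 5.52 × 0.964² = 2.56 mA.

Saturation; I_D = 2.56 mA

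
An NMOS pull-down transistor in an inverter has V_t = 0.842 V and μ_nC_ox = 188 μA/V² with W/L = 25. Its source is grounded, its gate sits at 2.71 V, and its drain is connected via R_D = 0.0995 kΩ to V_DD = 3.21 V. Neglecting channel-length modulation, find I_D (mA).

V_GS = V_G = 2.71 V, so V_ov = 2.71 − 0.842 = 1.87 V.
k_n = μ_nC_ox · (W/L) = 4.7 mA/V².
Assume saturation: I_D = ½ k_n V_ov² = 0.5 × 4.7 × 1.87² = 8.2 mA, giving V_DS = V_DD − I_D R_D = 3.21 − 8.2 × 0.0995 = 2.39 V.
V_DS = 2.39 V ≥ V_ov = 1.87 V, confirming saturation.

I_D = 8.20 mA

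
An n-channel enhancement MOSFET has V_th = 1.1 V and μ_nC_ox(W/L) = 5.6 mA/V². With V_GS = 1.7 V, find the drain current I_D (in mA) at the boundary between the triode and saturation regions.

I_D = 1.01 mA

At the boundary V_DS = V_ov = V_GS − V_th = 1.7 − 1.1 = 0.6 V.
I_D = ½ k_n V_ov² = 0.5 × 5.6 × 0.6² = 1.01 mA.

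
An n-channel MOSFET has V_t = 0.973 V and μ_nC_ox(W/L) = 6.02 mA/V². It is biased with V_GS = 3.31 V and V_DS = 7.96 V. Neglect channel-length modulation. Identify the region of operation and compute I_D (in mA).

V_ov = V_GS − V_t = 3.31 − 0.973 = 2.34 V.
Since V_DS = 7.96 V ≥ V_ov = 2.34 V, the device is in saturation.
I_D = ½ k_n V_ov² = 0.5 × 6.02 × 2.34² = 16.4 mA.

Saturation; I_D = 16.4 mA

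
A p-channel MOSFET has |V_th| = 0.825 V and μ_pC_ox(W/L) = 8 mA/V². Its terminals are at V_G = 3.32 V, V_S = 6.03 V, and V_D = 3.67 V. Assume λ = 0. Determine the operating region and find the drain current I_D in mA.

V_SG = V_S − V_G = 6.03 − 3.32 = 2.71 V; V_SD = V_S − V_D = 6.03 − 3.67 = 2.36 V.
V_ov = V_SG − |V_th| = 2.71 − 0.825 = 1.89 V.
Since V_SD = 2.36 V ≥ V_ov = 1.89 V, the device is in saturation.
I_D = ½ k_p V_ov² = 0.5 × 8 × 1.89² = 14.2 mA.

Saturation; I_D = 14.2 mA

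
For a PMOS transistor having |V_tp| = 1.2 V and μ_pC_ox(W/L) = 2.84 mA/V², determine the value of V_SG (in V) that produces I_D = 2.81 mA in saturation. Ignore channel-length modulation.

V_SG = 2.61 V

In saturation I_D = ½ k_p (V_SG − |V_tp|)², so V_SG − |V_tp| = √(2 I_D / k_p) = √(2 × 2.81 / 2.84) = 1.41 V.
V_SG = 1.2 + 1.41 = 2.61 V.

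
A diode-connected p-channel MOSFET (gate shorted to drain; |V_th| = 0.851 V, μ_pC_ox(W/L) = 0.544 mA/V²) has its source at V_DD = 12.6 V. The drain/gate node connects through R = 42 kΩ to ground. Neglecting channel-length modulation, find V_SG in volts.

With gate tied to drain, V_SG = V_SD ≥ V_SG − |V_th|, so the device is in saturation.
KCL at the drain: ½ k_p (V_SG − |V_th|)² = (V_DD − V_SG)/R.
Let x = V_SG − 0.851. Then 11.4 x² + x − 11.75 = 0, giving x = 0.971 V (positive root), so V_SG = 1.82 V.
I_D = (V_DD − V_SG)/R = (12.6 − 1.82) / 42 = 0.257 mA.

V_SG = 1.82 V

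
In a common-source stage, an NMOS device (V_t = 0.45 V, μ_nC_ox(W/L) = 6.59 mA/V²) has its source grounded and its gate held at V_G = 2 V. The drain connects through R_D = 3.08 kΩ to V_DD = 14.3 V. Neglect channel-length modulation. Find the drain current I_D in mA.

V_GS = V_G = 2 V, so V_ov = 2 − 0.45 = 1.55 V.
Assume saturation: I_D = ½ k_n V_ov² = 0.5 × 6.59 × 1.55² = 7.92 mA, giving V_DS = V_DD − I_D R_D = 14.3 − 7.92 × 3.08 = -10.1 V.
But -10.1 V < V_ov = 1.55 V, so the device is actually in triode.
In triode I_D = k_n[V_ov V_DS − ½ V_DS²] and I_D = (V_DD − V_DS)/R_D. Equating: 10.1 V_DS² − 32.46 V_DS + 14.3 = 0, giving V_DS = 0.528 V (the root below V_ov).
I_D = (14.3 − 0.528) / 3.08 = 4.47 mA.

I_D = 4.47 mA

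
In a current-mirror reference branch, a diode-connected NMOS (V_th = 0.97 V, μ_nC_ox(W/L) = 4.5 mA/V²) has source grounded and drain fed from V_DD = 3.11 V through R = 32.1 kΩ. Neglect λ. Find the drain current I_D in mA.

I_D = 0.0615 mA

With gate tied to drain, V_GS = V_DS ≥ V_GS − V_th, so the device is in saturation.
KCL at the drain: ½ k_n (V_GS − V_th)² = (V_DD − V_GS)/R.
Let x = V_GS − 0.97. Then 72.2 x² + x − 2.14 = 0, giving x = 0.165 V (positive root), so V_GS = 1.14 V.
I_D = (V_DD − V_GS)/R = (3.11 − 1.14) / 32.1 = 0.0615 mA.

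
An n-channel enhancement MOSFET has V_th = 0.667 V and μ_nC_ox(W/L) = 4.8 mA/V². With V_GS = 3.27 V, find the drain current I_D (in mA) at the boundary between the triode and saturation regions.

I_D = 16.3 mA

At the boundary V_DS = V_ov = V_GS − V_th = 3.27 − 0.667 = 2.6 V.
I_D = ½ k_n V_ov² = 0.5 × 4.8 × 2.6² = 16.3 mA.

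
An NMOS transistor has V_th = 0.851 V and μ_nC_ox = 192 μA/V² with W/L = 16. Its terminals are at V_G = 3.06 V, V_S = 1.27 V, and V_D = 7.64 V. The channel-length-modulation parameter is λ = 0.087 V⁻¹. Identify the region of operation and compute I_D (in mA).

Saturation; I_D = 2.10 mA

V_GS = V_G − V_S = 3.06 − 1.27 = 1.79 V; V_DS = V_D − V_S = 7.64 − 1.27 = 6.37 V.
k_n = μ_nC_ox · (W/L) = 3.072 mA/V².
V_ov = V_GS − V_th = 1.79 − 0.851 = 0.939 V.
Since V_DS = 6.37 V ≥ V_ov = 0.939 V, the device is in saturation.
I_D = ½ k_n V_ov² (1 + λ V_DS) = 0.5 × 3.072 × 0.939² × (1 + 0.087 × 6.37) = 2.1 mA.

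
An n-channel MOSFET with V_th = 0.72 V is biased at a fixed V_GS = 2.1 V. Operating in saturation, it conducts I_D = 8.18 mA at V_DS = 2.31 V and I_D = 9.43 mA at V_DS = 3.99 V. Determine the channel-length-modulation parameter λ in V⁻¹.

With V_GS fixed, I_D ∝ (1 + λ V_DS) in saturation, so I_D2/I_D1 = (1 + λ V_DS2)/(1 + λ V_DS1).
9.43/8.18 = 1.153 = (1 + 3.99 λ)/(1 + 2.31 λ).
Solving: λ (I_D1 V_DS2 − I_D2 V_DS1) = I_D2 − I_D1, so λ = (9.43 − 8.18) / (8.18 × 3.99 − 9.43 × 2.31) = 1.25 / 10.9 = 0.115 V⁻¹.

λ = 0.115 V⁻¹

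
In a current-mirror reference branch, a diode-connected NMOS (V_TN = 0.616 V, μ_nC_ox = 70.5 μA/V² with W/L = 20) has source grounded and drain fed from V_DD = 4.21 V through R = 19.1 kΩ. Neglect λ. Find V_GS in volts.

V_GS = 1.10 V

With gate tied to drain, V_GS = V_DS ≥ V_GS − V_TN, so the device is in saturation.
k_n = μ_nC_ox · (W/L) = 1.41 mA/V².
KCL at the drain: ½ k_n (V_GS − V_TN)² = (V_DD − V_GS)/R.
Let x = V_GS − 0.616. Then 13.5 x² + x − 3.594 = 0, giving x = 0.481 V (positive root), so V_GS = 1.1 V.
I_D = (V_DD − V_GS)/R = (4.21 − 1.1) / 19.1 = 0.163 mA.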